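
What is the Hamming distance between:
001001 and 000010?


XOR: 001011
Count of 1s: 3

3


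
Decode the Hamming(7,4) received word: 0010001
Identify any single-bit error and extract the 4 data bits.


Syndrome = 4: error at position 4

Data: 1001 (corrected bit 4)


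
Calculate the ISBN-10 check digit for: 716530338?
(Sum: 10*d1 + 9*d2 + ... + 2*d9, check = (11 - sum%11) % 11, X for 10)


Weighted sum: 217
217 mod 11 = 8

Check digit: 3


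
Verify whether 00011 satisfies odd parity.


Number of 1s: 2

No, parity error (2 ones)


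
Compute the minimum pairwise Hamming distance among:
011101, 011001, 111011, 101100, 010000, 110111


Comparing all pairs, minimum distance: 1
Can detect 0 errors, correct 0 errors

1


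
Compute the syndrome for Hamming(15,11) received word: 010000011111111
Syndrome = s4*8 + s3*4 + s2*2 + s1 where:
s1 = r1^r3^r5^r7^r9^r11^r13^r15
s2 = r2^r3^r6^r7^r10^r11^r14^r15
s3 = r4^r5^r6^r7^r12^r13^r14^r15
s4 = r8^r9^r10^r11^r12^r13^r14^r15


s1=0, s2=1, s3=0, s4=0

Syndrome = 2 (error at position 2)


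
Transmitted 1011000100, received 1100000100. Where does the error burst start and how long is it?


XOR: 0111000000

Burst at position 1, length 3


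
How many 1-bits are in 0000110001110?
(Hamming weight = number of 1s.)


Counting 1s in 0000110001110

5


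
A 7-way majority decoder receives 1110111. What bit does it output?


Ones: 6 out of 7
Threshold: 4

1 (6/7 voted 1)


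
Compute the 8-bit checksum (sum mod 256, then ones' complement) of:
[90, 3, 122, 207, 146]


Sum = 568 mod 256 = 56
Complement = 199

199


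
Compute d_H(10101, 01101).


XOR: 11000
Count of 1s: 2

2


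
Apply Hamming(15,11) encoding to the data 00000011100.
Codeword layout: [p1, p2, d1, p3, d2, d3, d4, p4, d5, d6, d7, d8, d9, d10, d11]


Parity bits: p1=0, p2=1, p3=0, p4=1

010000010011100


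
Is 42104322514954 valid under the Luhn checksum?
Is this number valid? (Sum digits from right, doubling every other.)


Luhn sum = 53
53 mod 10 = 3

Invalid (Luhn sum mod 10 = 3)


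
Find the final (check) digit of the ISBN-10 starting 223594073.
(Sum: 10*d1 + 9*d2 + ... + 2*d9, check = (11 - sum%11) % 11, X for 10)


Weighted sum: 198
198 mod 11 = 0

Check digit: 0


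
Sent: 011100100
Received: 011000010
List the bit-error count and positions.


XOR: 000100110

3 error(s) at position(s): 3, 6, 7


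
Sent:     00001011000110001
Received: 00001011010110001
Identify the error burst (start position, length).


XOR: 00000000010000000

Burst at position 9, length 1


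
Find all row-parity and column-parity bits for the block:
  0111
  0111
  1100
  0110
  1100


Row parities: 11000
Column parities: 0110

Row P: 11000, Col P: 0110, Corner: 0


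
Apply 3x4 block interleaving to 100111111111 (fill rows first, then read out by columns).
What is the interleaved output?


Matrix:
  1001
  1111
  1111
Read columns: 111011011111

111011011111


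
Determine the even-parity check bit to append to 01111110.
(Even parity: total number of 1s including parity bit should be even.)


Number of 1s in data: 6
Parity bit: 0

0


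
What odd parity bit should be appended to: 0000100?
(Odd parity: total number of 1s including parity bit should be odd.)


Number of 1s in data: 1
Parity bit: 0

0


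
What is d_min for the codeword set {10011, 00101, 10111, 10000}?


Comparing all pairs, minimum distance: 1
Can detect 0 errors, correct 0 errors

1


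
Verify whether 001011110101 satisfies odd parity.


Number of 1s: 7

Yes, parity is correct (7 ones)


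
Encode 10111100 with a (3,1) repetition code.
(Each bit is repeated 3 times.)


Each bit -> 3 copies

111000111111111111000000


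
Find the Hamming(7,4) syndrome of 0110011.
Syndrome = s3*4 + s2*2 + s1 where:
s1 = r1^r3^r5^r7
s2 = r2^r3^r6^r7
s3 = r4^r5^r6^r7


s1=0, s2=0, s3=0

Syndrome = 0 (no error)


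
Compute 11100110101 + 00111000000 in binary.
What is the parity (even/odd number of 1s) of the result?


11100110101 = 1845
00111000000 = 448
Sum = 2293 = 100011110101
1s count = 7

odd parity (7 ones in 100011110101)


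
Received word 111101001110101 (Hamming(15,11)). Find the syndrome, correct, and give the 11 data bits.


Syndrome = 8: error at position 8

Data: 10101110101 (corrected bit 8)


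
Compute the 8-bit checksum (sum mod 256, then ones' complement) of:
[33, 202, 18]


Sum = 253 mod 256 = 253
Complement = 2

2


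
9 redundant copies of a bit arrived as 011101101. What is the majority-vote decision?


Ones: 6 out of 9
Threshold: 5

1 (6/9 voted 1)


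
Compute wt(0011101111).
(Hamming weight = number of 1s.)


Counting 1s in 0011101111

7


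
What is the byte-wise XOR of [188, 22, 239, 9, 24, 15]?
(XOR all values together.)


XOR chain: 188 ^ 22 ^ 239 ^ 9 ^ 24 ^ 15 = 91

91


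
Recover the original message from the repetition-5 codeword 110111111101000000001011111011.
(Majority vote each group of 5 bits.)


Groups: 11011, 11111, 01000, 00000, 10111, 11011
Majority votes: 110011

110011


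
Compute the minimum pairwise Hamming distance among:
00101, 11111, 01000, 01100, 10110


Comparing all pairs, minimum distance: 1
Can detect 0 errors, correct 0 errors

1


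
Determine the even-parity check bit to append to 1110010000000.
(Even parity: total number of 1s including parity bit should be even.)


Number of 1s in data: 4
Parity bit: 0

0


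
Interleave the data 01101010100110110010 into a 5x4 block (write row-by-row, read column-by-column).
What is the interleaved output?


Matrix:
  0110
  1010
  1001
  1011
  0010
Read columns: 01110100001101100110

01110100001101100110


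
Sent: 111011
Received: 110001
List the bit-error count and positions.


XOR: 001010

2 error(s) at position(s): 2, 4


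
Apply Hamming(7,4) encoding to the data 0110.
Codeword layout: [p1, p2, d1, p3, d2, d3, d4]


Parity bits: p1=1, p2=1, p3=0

1100110


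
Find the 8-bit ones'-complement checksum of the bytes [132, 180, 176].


Sum = 488 mod 256 = 232
Complement = 23

23


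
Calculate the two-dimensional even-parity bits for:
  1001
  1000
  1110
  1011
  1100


Row parities: 01110
Column parities: 1000

Row P: 01110, Col P: 1000, Corner: 1


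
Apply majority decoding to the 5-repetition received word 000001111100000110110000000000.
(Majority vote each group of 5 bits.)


Groups: 00000, 11111, 00000, 11011, 00000, 00000
Majority votes: 010100

010100


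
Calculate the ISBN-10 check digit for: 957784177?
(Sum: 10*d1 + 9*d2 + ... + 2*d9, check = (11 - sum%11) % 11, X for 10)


Weighted sum: 347
347 mod 11 = 6

Check digit: 5


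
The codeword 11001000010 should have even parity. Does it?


Number of 1s: 4

Yes, parity is correct (4 ones)


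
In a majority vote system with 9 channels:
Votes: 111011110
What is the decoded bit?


Ones: 7 out of 9
Threshold: 5

1 (7/9 voted 1)


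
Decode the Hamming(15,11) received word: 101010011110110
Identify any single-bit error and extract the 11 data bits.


Syndrome = 4: error at position 4

Data: 11001110110 (corrected bit 4)


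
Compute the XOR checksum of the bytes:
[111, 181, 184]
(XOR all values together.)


XOR chain: 111 ^ 181 ^ 184 = 98

98


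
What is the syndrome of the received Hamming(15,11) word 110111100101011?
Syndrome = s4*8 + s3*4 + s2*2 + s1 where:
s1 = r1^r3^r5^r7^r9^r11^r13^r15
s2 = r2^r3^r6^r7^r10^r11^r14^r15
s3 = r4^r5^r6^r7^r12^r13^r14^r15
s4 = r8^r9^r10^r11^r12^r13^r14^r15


s1=0, s2=0, s3=1, s4=0

Syndrome = 4 (error at position 4)


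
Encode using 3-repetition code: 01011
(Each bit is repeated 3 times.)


Each bit -> 3 copies

000111000111111


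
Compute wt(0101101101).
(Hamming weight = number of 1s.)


Counting 1s in 0101101101

6


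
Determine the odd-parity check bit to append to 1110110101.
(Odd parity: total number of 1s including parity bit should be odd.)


Number of 1s in data: 7
Parity bit: 0

0


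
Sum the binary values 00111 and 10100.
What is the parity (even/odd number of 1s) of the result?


00111 = 7
10100 = 20
Sum = 27 = 11011
1s count = 4

even parity (4 ones in 11011)


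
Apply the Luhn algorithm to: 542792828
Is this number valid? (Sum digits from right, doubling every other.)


Luhn sum = 53
53 mod 10 = 3

Invalid (Luhn sum mod 10 = 3)


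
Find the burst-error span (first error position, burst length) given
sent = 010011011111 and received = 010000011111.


XOR: 000011000000

Burst at position 4, length 2


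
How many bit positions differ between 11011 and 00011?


XOR: 11000
Count of 1s: 2

2


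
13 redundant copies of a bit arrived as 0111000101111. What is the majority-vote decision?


Ones: 8 out of 13
Threshold: 7

1 (8/13 voted 1)


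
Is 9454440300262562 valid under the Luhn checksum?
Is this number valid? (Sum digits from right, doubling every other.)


Luhn sum = 57
57 mod 10 = 7

Invalid (Luhn sum mod 10 = 7)


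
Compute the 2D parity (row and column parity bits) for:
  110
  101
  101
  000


Row parities: 0000
Column parities: 110

Row P: 0000, Col P: 110, Corner: 0


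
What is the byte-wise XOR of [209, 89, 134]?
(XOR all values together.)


XOR chain: 209 ^ 89 ^ 134 = 14

14


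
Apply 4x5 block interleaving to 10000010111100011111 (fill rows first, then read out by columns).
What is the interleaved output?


Matrix:
  10000
  01011
  11000
  11111
Read columns: 10110111000101010101

10110111000101010101


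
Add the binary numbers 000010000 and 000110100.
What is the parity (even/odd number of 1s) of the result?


000010000 = 16
000110100 = 52
Sum = 68 = 1000100
1s count = 2

even parity (2 ones in 1000100)


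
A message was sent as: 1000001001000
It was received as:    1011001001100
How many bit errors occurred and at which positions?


XOR: 0011000000100

3 error(s) at position(s): 2, 3, 10


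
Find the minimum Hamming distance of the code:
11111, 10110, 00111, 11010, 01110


Comparing all pairs, minimum distance: 2
Can detect 1 errors, correct 0 errors

2


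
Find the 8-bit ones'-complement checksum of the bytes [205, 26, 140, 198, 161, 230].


Sum = 960 mod 256 = 192
Complement = 63

63


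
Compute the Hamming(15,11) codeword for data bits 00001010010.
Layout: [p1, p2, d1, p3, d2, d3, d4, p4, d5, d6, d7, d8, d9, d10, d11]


Parity bits: p1=0, p2=0, p3=1, p4=1

000100011010010


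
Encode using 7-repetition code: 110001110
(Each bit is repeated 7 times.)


Each bit -> 7 copies

111111111111110000000000000000000001111111111111111111110000000


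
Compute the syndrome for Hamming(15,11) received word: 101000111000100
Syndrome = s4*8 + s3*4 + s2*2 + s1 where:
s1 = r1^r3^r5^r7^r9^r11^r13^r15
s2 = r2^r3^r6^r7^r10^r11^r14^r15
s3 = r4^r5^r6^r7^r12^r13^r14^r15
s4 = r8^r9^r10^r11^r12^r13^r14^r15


s1=1, s2=0, s3=0, s4=1

Syndrome = 9 (error at position 9)


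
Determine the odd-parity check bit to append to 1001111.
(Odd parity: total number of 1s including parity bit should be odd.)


Number of 1s in data: 5
Parity bit: 0

0


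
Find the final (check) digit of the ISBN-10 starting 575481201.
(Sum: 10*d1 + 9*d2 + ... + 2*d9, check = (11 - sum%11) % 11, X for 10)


Weighted sum: 244
244 mod 11 = 2

Check digit: 9


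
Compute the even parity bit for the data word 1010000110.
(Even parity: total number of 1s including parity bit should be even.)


Number of 1s in data: 4
Parity bit: 0

0


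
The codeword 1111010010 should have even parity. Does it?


Number of 1s: 6

Yes, parity is correct (6 ones)


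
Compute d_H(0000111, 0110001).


XOR: 0110110
Count of 1s: 4

4


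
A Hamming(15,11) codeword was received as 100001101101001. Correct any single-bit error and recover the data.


Syndrome = 0: no error detected

Data: 00111101001 (no errors)


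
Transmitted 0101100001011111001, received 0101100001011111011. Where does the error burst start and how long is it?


XOR: 0000000000000000010

Burst at position 17, length 1


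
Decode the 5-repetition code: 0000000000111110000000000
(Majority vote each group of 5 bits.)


Groups: 00000, 00000, 11111, 00000, 00000
Majority votes: 00100

00100


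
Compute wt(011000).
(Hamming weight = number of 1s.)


Counting 1s in 011000

2


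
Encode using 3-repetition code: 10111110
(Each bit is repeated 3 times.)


Each bit -> 3 copies

111000111111111111111000


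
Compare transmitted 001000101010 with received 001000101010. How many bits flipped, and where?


XOR: 000000000000

0 errors (received matches sent)


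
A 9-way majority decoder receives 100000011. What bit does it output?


Ones: 3 out of 9
Threshold: 5

0 (3/9 voted 1)


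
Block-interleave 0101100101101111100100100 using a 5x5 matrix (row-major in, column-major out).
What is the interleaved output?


Matrix:
  01011
  00101
  10111
  11001
  00100
Read columns: 0011010010011011010011110

0011010010011011010011110


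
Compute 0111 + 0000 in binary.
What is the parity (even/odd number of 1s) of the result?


0111 = 7
0000 = 0
Sum = 7 = 111
1s count = 3

odd parity (3 ones in 111)


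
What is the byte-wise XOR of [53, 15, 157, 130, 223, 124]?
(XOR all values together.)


XOR chain: 53 ^ 15 ^ 157 ^ 130 ^ 223 ^ 124 = 134

134


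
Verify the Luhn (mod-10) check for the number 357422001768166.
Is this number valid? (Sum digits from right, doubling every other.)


Luhn sum = 54
54 mod 10 = 4

Invalid (Luhn sum mod 10 = 4)


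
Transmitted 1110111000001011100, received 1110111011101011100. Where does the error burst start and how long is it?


XOR: 0000000011100000000

Burst at position 8, length 3


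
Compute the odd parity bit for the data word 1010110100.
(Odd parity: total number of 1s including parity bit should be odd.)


Number of 1s in data: 5
Parity bit: 0

0


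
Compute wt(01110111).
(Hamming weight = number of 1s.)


Counting 1s in 01110111

6


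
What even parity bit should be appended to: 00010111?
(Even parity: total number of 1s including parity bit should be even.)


Number of 1s in data: 4
Parity bit: 0

0


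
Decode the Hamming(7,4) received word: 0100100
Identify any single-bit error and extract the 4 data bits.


Syndrome = 7: error at position 7

Data: 0101 (corrected bit 7)


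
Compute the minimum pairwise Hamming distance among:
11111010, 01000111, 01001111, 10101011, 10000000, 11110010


Comparing all pairs, minimum distance: 1
Can detect 0 errors, correct 0 errors

1


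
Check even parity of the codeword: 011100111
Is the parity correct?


Number of 1s: 6

Yes, parity is correct (6 ones)


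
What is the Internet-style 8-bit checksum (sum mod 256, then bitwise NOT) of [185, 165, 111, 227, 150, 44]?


Sum = 882 mod 256 = 114
Complement = 141

141


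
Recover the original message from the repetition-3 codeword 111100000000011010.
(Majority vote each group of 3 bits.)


Groups: 111, 100, 000, 000, 011, 010
Majority votes: 100010

100010


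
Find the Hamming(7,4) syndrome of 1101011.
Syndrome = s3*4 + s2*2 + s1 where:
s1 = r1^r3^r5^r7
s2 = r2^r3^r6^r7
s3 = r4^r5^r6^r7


s1=0, s2=1, s3=1

Syndrome = 6 (error at position 6)


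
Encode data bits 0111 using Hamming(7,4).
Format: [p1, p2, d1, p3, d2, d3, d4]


Parity bits: p1=0, p2=0, p3=1

0001111


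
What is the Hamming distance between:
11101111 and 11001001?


XOR: 00100110
Count of 1s: 3

3


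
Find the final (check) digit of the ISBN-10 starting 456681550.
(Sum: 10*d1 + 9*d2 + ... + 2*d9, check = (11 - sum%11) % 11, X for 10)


Weighted sum: 263
263 mod 11 = 10

Check digit: 1


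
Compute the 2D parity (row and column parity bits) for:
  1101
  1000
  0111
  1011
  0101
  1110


Row parities: 111101
Column parities: 0010

Row P: 111101, Col P: 0010, Corner: 1


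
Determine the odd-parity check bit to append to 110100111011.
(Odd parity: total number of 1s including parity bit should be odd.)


Number of 1s in data: 8
Parity bit: 1

1


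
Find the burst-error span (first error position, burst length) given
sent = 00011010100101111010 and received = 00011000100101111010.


XOR: 00000010000000000000

Burst at position 6, length 1


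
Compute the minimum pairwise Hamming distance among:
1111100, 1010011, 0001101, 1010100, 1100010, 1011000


Comparing all pairs, minimum distance: 2
Can detect 1 errors, correct 0 errors

2


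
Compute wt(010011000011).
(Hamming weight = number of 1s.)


Counting 1s in 010011000011

5


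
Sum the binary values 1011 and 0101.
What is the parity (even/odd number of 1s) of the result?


1011 = 11
0101 = 5
Sum = 16 = 10000
1s count = 1

odd parity (1 ones in 10000)


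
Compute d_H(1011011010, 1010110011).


XOR: 0001101001
Count of 1s: 4

4


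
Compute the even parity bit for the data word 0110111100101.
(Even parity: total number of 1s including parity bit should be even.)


Number of 1s in data: 8
Parity bit: 0

0


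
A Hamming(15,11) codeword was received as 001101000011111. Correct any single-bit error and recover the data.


Syndrome = 10: error at position 10

Data: 10100111111 (corrected bit 10)


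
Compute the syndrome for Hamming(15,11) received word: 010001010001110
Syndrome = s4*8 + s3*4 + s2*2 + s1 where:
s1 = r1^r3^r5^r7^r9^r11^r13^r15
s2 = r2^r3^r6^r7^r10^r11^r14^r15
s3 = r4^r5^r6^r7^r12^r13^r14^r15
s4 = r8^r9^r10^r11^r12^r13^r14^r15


s1=1, s2=1, s3=0, s4=0

Syndrome = 3 (error at position 3)


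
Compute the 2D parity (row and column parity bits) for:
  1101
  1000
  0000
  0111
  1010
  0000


Row parities: 110100
Column parities: 1000

Row P: 110100, Col P: 1000, Corner: 1


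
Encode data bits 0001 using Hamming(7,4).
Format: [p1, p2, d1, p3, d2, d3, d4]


Parity bits: p1=1, p2=1, p3=1

1101001


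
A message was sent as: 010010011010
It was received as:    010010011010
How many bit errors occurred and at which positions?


XOR: 000000000000

0 errors (received matches sent)


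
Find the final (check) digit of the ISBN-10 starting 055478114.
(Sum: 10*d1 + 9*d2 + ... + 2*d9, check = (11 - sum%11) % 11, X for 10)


Weighted sum: 210
210 mod 11 = 1

Check digit: X


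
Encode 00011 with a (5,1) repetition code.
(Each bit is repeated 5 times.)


Each bit -> 5 copies

0000000000000001111111111


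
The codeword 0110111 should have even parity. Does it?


Number of 1s: 5

No, parity error (5 ones)


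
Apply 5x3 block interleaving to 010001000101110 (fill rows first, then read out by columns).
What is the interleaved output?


Matrix:
  010
  001
  000
  101
  110
Read columns: 000111000101010

000111000101010


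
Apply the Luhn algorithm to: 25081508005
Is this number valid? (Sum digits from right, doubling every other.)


Luhn sum = 24
24 mod 10 = 4

Invalid (Luhn sum mod 10 = 4)


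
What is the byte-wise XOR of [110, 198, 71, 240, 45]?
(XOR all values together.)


XOR chain: 110 ^ 198 ^ 71 ^ 240 ^ 45 = 50

50


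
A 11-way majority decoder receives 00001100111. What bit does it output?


Ones: 5 out of 11
Threshold: 6

0 (5/11 voted 1)


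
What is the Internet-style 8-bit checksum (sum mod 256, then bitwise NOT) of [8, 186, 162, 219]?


Sum = 575 mod 256 = 63
Complement = 192

192


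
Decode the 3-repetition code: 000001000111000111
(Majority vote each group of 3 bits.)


Groups: 000, 001, 000, 111, 000, 111
Majority votes: 000101

000101


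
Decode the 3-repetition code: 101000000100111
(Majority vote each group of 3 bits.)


Groups: 101, 000, 000, 100, 111
Majority votes: 10001

10001


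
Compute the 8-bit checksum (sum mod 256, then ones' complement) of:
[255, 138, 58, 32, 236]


Sum = 719 mod 256 = 207
Complement = 48

48


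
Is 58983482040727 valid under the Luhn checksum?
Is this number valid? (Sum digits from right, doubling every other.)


Luhn sum = 67
67 mod 10 = 7

Invalid (Luhn sum mod 10 = 7)


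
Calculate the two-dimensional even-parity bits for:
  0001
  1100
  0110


Row parities: 100
Column parities: 1011

Row P: 100, Col P: 1011, Corner: 1


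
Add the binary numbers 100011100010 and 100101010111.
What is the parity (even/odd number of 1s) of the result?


100011100010 = 2274
100101010111 = 2391
Sum = 4665 = 1001000111001
1s count = 6

even parity (6 ones in 1001000111001)


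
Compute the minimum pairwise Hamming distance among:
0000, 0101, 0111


Comparing all pairs, minimum distance: 1
Can detect 0 errors, correct 0 errors

1


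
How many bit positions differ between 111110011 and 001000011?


XOR: 110110000
Count of 1s: 4

4


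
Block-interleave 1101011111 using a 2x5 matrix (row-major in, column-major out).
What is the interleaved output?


Matrix:
  11010
  11111
Read columns: 1111011101

1111011101


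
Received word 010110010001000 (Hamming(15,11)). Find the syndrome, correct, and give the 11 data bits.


Syndrome = 7: error at position 7

Data: 01010001000 (corrected bit 7)


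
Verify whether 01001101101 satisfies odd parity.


Number of 1s: 6

No, parity error (6 ones)


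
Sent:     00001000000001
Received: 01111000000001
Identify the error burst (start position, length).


XOR: 01110000000000

Burst at position 1, length 3


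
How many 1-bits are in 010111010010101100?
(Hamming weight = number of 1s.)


Counting 1s in 010111010010101100

9


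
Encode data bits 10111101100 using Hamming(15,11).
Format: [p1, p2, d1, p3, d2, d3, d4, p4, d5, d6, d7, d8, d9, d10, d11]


Parity bits: p1=0, p2=0, p3=0, p4=0

001001101101100


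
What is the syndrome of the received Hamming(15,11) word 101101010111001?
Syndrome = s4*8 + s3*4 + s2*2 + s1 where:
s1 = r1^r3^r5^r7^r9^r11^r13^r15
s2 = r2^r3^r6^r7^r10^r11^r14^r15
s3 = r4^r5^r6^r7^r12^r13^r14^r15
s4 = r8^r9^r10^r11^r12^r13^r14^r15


s1=0, s2=1, s3=0, s4=1

Syndrome = 10 (error at position 10)


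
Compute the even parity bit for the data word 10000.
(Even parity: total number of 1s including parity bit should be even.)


Number of 1s in data: 1
Parity bit: 1

1


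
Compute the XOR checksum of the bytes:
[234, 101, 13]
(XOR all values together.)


XOR chain: 234 ^ 101 ^ 13 = 130

130


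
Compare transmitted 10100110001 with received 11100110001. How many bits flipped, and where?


XOR: 01000000000

1 error(s) at position(s): 1


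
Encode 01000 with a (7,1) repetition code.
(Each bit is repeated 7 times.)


Each bit -> 7 copies

00000001111111000000000000000000000


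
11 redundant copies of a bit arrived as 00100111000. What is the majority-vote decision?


Ones: 4 out of 11
Threshold: 6

0 (4/11 voted 1)


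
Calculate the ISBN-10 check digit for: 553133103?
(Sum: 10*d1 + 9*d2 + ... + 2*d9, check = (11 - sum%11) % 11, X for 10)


Weighted sum: 169
169 mod 11 = 4

Check digit: 7


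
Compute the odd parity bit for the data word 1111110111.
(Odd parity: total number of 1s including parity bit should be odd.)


Number of 1s in data: 9
Parity bit: 0

0


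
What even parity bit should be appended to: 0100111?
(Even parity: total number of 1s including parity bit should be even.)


Number of 1s in data: 4
Parity bit: 0

0


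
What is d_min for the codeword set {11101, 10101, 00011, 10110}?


Comparing all pairs, minimum distance: 1
Can detect 0 errors, correct 0 errors

1


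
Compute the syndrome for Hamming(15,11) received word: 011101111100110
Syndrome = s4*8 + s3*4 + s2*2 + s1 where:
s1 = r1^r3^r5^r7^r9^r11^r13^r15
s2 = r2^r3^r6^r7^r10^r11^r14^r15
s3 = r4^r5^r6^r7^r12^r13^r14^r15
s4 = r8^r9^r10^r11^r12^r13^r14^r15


s1=0, s2=0, s3=1, s4=1

Syndrome = 12 (error at position 12)


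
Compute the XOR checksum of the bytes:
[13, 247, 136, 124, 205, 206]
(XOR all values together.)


XOR chain: 13 ^ 247 ^ 136 ^ 124 ^ 205 ^ 206 = 13

13


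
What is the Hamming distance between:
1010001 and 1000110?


XOR: 0010111
Count of 1s: 4

4


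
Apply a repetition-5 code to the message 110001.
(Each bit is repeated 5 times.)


Each bit -> 5 copies

111111111100000000000000011111


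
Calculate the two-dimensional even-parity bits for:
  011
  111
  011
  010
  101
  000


Row parities: 010100
Column parities: 000

Row P: 010100, Col P: 000, Corner: 0


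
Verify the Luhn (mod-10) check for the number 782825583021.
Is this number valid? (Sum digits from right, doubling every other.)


Luhn sum = 54
54 mod 10 = 4

Invalid (Luhn sum mod 10 = 4)


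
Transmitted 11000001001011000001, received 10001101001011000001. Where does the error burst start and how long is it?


XOR: 01001100000000000000

Burst at position 1, length 5


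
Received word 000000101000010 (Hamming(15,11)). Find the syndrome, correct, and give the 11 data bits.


Syndrome = 0: no error detected

Data: 00011000010 (no errors)


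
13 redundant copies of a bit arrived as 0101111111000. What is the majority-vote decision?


Ones: 8 out of 13
Threshold: 7

1 (8/13 voted 1)


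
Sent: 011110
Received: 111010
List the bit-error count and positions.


XOR: 100100

2 error(s) at position(s): 0, 3


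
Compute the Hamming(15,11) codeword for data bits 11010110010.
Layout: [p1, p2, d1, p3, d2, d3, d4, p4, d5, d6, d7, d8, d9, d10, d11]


Parity bits: p1=0, p2=1, p3=1, p4=1

011110110110010


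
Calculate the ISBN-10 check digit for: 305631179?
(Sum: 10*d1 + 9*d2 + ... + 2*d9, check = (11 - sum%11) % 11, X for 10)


Weighted sum: 178
178 mod 11 = 2

Check digit: 9


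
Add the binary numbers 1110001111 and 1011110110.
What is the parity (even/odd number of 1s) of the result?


1110001111 = 911
1011110110 = 758
Sum = 1669 = 11010000101
1s count = 5

odd parity (5 ones in 11010000101)


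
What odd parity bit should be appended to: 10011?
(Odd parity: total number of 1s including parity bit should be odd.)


Number of 1s in data: 3
Parity bit: 0

0


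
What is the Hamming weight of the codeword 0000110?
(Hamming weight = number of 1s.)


Counting 1s in 0000110

2


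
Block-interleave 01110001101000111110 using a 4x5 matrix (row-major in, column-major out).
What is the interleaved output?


Matrix:
  01110
  00110
  10001
  11110
Read columns: 00111001110111010010

00111001110111010010


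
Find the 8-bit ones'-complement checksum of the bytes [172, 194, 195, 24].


Sum = 585 mod 256 = 73
Complement = 182

182


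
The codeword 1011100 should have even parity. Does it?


Number of 1s: 4

Yes, parity is correct (4 ones)


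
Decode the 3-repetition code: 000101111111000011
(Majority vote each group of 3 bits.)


Groups: 000, 101, 111, 111, 000, 011
Majority votes: 011101

011101


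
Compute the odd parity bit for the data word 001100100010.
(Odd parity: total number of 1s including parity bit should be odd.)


Number of 1s in data: 4
Parity bit: 1

1


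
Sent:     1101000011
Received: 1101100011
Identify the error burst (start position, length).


XOR: 0000100000

Burst at position 4, length 1


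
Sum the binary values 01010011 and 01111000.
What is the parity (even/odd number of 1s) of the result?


01010011 = 83
01111000 = 120
Sum = 203 = 11001011
1s count = 5

odd parity (5 ones in 11001011)


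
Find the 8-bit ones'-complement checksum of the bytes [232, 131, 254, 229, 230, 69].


Sum = 1145 mod 256 = 121
Complement = 134

134


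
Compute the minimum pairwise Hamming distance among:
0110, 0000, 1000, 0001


Comparing all pairs, minimum distance: 1
Can detect 0 errors, correct 0 errors

1


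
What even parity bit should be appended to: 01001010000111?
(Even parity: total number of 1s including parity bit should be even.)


Number of 1s in data: 6
Parity bit: 0

0


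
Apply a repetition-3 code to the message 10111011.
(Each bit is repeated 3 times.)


Each bit -> 3 copies

111000111111111000111111


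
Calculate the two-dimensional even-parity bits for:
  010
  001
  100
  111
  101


Row parities: 11110
Column parities: 101

Row P: 11110, Col P: 101, Corner: 0


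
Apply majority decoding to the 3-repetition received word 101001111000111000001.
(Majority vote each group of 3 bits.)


Groups: 101, 001, 111, 000, 111, 000, 001
Majority votes: 1010100

1010100


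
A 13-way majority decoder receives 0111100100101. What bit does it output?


Ones: 7 out of 13
Threshold: 7

1 (7/13 voted 1)


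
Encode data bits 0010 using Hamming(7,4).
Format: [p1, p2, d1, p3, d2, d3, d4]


Parity bits: p1=0, p2=1, p3=1

0101010


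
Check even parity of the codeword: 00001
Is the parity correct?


Number of 1s: 1

No, parity error (1 ones)


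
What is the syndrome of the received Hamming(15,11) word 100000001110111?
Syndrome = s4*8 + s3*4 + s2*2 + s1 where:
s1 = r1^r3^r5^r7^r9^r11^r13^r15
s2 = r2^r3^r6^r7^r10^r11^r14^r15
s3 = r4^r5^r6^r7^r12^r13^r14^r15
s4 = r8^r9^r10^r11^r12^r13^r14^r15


s1=1, s2=0, s3=1, s4=0

Syndrome = 5 (error at position 5)


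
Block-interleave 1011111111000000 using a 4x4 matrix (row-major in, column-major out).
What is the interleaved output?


Matrix:
  1011
  1111
  1100
  0000
Read columns: 1110011011001100

1110011011001100


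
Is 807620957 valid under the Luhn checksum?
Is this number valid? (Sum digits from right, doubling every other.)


Luhn sum = 37
37 mod 10 = 7

Invalid (Luhn sum mod 10 = 7)


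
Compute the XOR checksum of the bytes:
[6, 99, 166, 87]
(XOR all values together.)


XOR chain: 6 ^ 99 ^ 166 ^ 87 = 148

148


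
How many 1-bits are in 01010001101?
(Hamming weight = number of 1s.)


Counting 1s in 01010001101

5


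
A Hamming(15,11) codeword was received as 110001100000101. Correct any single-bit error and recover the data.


Syndrome = 0: no error detected

Data: 00110000101 (no errors)


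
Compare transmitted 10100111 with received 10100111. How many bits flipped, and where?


XOR: 00000000

0 errors (received matches sent)


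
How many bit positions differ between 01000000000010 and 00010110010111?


XOR: 01010110010101
Count of 1s: 7

7


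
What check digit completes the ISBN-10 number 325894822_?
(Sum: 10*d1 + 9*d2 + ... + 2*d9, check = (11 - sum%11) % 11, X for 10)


Weighted sum: 260
260 mod 11 = 7

Check digit: 4


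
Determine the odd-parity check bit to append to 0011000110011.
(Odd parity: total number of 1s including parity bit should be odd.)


Number of 1s in data: 6
Parity bit: 1

1


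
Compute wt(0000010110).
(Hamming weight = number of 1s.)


Counting 1s in 0000010110

3


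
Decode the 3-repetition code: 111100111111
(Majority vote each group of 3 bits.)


Groups: 111, 100, 111, 111
Majority votes: 1011

1011


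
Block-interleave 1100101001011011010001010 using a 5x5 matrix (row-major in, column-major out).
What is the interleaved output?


Matrix:
  11001
  01001
  01101
  10100
  01010
Read columns: 1001011101001100000111100

1001011101001100000111100


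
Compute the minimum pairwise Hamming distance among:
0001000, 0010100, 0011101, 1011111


Comparing all pairs, minimum distance: 2
Can detect 1 errors, correct 0 errors

2


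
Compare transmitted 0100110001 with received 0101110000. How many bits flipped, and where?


XOR: 0001000001

2 error(s) at position(s): 3, 9


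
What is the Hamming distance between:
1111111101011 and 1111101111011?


XOR: 0000010010000
Count of 1s: 2

2


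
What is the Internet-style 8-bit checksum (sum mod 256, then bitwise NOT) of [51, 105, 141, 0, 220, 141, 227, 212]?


Sum = 1097 mod 256 = 73
Complement = 182

182


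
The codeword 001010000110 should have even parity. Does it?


Number of 1s: 4

Yes, parity is correct (4 ones)


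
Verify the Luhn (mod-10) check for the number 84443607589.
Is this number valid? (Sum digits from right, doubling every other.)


Luhn sum = 60
60 mod 10 = 0

Valid (Luhn sum mod 10 = 0)


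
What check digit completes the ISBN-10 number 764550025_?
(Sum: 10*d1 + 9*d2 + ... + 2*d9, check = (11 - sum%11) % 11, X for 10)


Weighted sum: 237
237 mod 11 = 6

Check digit: 5


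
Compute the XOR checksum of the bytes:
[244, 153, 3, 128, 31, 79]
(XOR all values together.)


XOR chain: 244 ^ 153 ^ 3 ^ 128 ^ 31 ^ 79 = 190

190


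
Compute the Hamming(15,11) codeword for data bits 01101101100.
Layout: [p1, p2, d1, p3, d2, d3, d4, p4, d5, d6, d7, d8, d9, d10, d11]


Parity bits: p1=1, p2=0, p3=0, p4=0

100011001101100


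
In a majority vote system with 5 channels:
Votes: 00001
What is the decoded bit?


Ones: 1 out of 5
Threshold: 3

0 (1/5 voted 1)


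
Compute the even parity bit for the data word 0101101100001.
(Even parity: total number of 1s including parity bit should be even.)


Number of 1s in data: 6
Parity bit: 0

0


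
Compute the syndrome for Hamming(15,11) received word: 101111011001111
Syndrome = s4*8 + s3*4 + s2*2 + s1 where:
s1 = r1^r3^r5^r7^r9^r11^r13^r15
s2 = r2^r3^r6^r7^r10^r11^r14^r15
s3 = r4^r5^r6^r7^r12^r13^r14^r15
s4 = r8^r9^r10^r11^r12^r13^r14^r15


s1=0, s2=0, s3=1, s4=0

Syndrome = 4 (error at position 4)


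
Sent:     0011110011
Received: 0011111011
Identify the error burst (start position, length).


XOR: 0000001000

Burst at position 6, length 1


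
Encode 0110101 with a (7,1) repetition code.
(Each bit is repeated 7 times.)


Each bit -> 7 copies

0000000111111111111110000000111111100000001111111


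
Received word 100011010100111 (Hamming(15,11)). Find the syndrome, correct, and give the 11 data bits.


Syndrome = 12: error at position 12

Data: 01100101111 (corrected bit 12)


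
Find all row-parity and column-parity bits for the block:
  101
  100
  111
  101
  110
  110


Row parities: 011000
Column parities: 011

Row P: 011000, Col P: 011, Corner: 0


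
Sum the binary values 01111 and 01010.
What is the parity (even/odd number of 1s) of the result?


01111 = 15
01010 = 10
Sum = 25 = 11001
1s count = 3

odd parity (3 ones in 11001)


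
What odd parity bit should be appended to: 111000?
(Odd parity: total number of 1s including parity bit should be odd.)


Number of 1s in data: 3
Parity bit: 0

0


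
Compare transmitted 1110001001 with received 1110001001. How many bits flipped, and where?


XOR: 0000000000

0 errors (received matches sent)


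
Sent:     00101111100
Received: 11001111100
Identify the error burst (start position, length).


XOR: 11100000000

Burst at position 0, length 3


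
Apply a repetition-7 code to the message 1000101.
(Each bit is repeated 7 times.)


Each bit -> 7 copies

1111111000000000000000000000111111100000001111111


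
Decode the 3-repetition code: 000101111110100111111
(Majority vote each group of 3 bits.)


Groups: 000, 101, 111, 110, 100, 111, 111
Majority votes: 0111011

0111011


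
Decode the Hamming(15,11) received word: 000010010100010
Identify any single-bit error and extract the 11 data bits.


Syndrome = 9: error at position 9

Data: 01001100010 (corrected bit 9)


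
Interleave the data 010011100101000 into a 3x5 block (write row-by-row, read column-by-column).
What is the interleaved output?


Matrix:
  01001
  11001
  01000
Read columns: 010111000000110

010111000000110


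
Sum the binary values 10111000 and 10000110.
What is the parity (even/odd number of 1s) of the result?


10111000 = 184
10000110 = 134
Sum = 318 = 100111110
1s count = 6

even parity (6 ones in 100111110)


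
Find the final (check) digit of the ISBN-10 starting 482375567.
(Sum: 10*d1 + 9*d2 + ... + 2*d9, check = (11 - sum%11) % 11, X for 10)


Weighted sum: 268
268 mod 11 = 4

Check digit: 7


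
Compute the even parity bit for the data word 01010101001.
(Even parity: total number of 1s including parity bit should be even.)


Number of 1s in data: 5
Parity bit: 1

1


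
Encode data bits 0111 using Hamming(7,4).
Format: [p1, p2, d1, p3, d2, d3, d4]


Parity bits: p1=0, p2=0, p3=1

0001111


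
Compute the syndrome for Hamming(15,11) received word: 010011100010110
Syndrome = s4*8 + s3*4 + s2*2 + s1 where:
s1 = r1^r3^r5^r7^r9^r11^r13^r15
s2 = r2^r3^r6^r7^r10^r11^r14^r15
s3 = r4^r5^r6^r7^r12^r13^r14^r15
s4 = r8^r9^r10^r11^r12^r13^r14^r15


s1=0, s2=1, s3=1, s4=1

Syndrome = 14 (error at position 14)


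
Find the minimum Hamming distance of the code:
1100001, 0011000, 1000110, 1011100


Comparing all pairs, minimum distance: 2
Can detect 1 errors, correct 0 errors

2


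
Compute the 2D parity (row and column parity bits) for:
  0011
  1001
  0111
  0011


Row parities: 0010
Column parities: 1110

Row P: 0010, Col P: 1110, Corner: 1


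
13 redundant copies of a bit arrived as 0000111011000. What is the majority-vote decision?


Ones: 5 out of 13
Threshold: 7

0 (5/13 voted 1)


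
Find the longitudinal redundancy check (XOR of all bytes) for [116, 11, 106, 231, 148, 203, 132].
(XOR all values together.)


XOR chain: 116 ^ 11 ^ 106 ^ 231 ^ 148 ^ 203 ^ 132 = 41

41


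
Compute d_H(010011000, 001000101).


XOR: 011011101
Count of 1s: 6

6


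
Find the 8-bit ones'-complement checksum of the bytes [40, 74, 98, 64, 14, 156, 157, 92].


Sum = 695 mod 256 = 183
Complement = 72

72


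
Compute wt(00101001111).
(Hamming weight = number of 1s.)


Counting 1s in 00101001111

6


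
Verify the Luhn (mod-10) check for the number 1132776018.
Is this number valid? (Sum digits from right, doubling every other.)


Luhn sum = 36
36 mod 10 = 6

Invalid (Luhn sum mod 10 = 6)


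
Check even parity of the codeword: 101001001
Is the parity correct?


Number of 1s: 4

Yes, parity is correct (4 ones)


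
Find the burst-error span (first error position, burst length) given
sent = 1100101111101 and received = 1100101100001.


XOR: 0000000011100

Burst at position 8, length 3


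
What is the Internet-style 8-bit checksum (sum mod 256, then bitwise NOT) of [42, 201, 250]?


Sum = 493 mod 256 = 237
Complement = 18

18


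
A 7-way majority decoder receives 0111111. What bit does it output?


Ones: 6 out of 7
Threshold: 4

1 (6/7 voted 1)


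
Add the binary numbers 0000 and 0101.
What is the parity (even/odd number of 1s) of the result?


0000 = 0
0101 = 5
Sum = 5 = 101
1s count = 2

even parity (2 ones in 101)


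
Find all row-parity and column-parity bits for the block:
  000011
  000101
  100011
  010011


Row parities: 0011
Column parities: 110110

Row P: 0011, Col P: 110110, Corner: 0


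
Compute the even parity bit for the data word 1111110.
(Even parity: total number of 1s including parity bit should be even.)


Number of 1s in data: 6
Parity bit: 0

0


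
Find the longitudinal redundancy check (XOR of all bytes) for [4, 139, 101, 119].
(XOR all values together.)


XOR chain: 4 ^ 139 ^ 101 ^ 119 = 157

157


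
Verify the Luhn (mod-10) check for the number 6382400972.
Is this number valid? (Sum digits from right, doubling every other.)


Luhn sum = 39
39 mod 10 = 9

Invalid (Luhn sum mod 10 = 9)


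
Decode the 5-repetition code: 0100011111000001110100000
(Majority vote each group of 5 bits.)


Groups: 01000, 11111, 00000, 11101, 00000
Majority votes: 01010

01010


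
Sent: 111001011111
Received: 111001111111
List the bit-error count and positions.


XOR: 000000100000

1 error(s) at position(s): 6
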